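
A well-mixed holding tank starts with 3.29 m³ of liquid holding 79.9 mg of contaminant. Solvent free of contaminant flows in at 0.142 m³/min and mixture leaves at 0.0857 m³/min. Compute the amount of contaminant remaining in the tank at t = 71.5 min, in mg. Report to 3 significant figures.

23.7 mg

Total volume: dV/dt = Q_in − Q_out = 0.056300 m³/min, so V(t) = 3.29 + 0.056300 t and V(71.5) = 7.3154 m³.
No contaminant enters, so dm/dt = −Q_out · (m/V).
Separate: dm/m = −Q_out dt/V(t) ⇒ ln(m/m₀) = −(Q_out/(Q_in−Q_out)) ln(V/V₀).
m = m₀ (V₀/V)^(Q_out/(Q_in−Q_out)) = 79.9 × (3.29/7.3154)^(1.5222) = 23.674 mg.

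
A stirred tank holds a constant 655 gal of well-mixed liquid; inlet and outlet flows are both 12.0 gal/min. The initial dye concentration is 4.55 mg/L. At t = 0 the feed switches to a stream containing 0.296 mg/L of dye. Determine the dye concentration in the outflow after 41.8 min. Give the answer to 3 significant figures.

Unsteady species balance (constant V, well mixed): V dC/dt = Q(C_in − C).
So dC/dt = (C_in − C)/τ with τ = V/Q = 655/12.0 = 54.583 min.
Integrating: C(t) = C_in + (C₀ − C_in) e^(−t/τ).
C(41.8) = 0.296 + (4.55 − 0.296)·e^(−41.8/54.583) = 0.296 + (4.2540)·0.46496 = 2.2739 mg/L.

2.27 mg/L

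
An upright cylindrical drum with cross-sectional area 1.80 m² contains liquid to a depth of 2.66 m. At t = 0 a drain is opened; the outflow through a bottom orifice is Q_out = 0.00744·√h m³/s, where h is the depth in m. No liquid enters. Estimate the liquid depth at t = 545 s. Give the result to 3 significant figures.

0.255 m

Accumulation of liquid (constant cross-section A): A dh/dt = −0.00744 √h.
∫ h^(−1/2) dh = −(0.00744/A) ∫ dt, giving 2√h = 2√h₀ − (0.00744/A) t.
√h = √2.66 − 0.00744·545/(2·1.80) = 1.6310 − 1.1263 = 0.50462.
h = 0.50462² = 0.25464 m.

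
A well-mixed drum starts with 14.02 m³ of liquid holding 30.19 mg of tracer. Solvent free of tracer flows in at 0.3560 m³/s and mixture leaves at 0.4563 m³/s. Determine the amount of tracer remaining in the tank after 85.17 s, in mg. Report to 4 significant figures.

0.4197 mg

Let m(t) be the amount of tracer. Volume: V(t) = V₀ + (Q_in − Q_out) t = 14.02 − 0.100300 t; V(85.17) = 5.47745 m³.
Solute balance: dm/dt = 0 − Q_out C = −Q_out m/V(t).
dm/m = −Q_out dt/(V₀ − 0.100300 t); integrating gives ln(m/m₀) = −(Q_out/(Q_in−Q_out)) ln(V/V₀).
m = m₀ (V₀/V)^(Q_out/(Q_in−Q_out)) = 30.19 × (14.02/5.47745)^(-4.54935) = 0.419716 mg.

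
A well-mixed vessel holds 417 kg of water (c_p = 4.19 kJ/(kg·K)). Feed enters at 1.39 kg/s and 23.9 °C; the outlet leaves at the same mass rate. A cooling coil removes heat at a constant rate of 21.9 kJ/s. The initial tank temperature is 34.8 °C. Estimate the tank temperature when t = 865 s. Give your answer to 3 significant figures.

21.0 °C

Heat balance on the well-mixed liquid: M c_p dT/dt = ṁ c_p (T_in − T) − 21.9.
Rearrange: dT/dt = (T_ss − T)/τ with τ = M/ṁ = 300.00 s and T_ss = T_in − Q̇/(ṁ c_p) = 20.140 °C.
Solution: T(t) = T_ss + (T₀ − T_ss) e^(−t/τ).
T(865) = 20.140 + (14.660)·e^(−865/300.00) = 20.140 + (14.660)·0.055948 = 20.960 °C.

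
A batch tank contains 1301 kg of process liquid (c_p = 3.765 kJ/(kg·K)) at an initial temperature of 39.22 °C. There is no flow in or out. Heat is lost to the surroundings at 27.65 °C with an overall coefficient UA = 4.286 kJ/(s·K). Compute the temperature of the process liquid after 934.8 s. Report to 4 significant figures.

Heat balance on the well-mixed liquid: M c_p dT/dt = −UA(T − T_amb).
dT/dt = (T_ss − T)/τ with T_ss = T_amb = 27.6500 °C, τ = M c_p/UA = 1301·3.765/4.286 = 1142.85 s.
T approaches T_ss exponentially: T(t) = T_ss + (T₀ − T_ss) e^(−t/τ).
T(934.8) = 27.6500 + (11.5700)·0.441334 = 32.7562 °C.

32.76 °C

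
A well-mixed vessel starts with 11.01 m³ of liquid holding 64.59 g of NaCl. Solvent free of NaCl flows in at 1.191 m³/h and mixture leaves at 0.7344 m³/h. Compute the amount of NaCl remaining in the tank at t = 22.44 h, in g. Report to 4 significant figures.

22.42 g

Let m(t) be the amount of NaCl. Volume: V(t) = V₀ + (Q_in − Q_out) t = 11.01 + 0.456600 t; V(22.44) = 21.2561 m³.
Solute balance: dm/dt = 0 − Q_out C = −Q_out m/V(t).
dm/m = −Q_out dt/(V₀ + 0.456600 t); integrating gives ln(m/m₀) = −(Q_out/(Q_in−Q_out)) ln(V/V₀).
m = m₀ (V₀/V)^(Q_out/(Q_in−Q_out)) = 64.59 × (11.01/21.2561)^(1.60841) = 22.4207 g.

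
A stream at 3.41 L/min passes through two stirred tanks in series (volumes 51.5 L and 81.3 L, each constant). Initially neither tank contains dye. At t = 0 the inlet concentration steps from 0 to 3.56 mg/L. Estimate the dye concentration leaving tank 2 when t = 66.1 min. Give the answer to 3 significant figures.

3.03 mg/L

Each tank obeys Vᵢ dCᵢ/dt = Q(Cᵢ₋₁ − Cᵢ), so τᵢ = Vᵢ/Q.
τ₁ = 51.5/3.41 = 15.103 min; τ₂ = 81.3/3.41 = 23.842 min.
Solving the cascade with C₁(0)=C₂(0)=0 gives C₂(t) = C_in[1 − (τ₁ e^(−t/τ₁) − τ₂ e^(−t/τ₂))/(τ₁ − τ₂)].
At t = 66.1: e^(−t/τ₁) = 0.012567, e^(−t/τ₂) = 0.062508.
C₂ = 3.56·[1 − (15.103·0.012567 − 23.842·0.062508)/(-8.7390)] = 3.56·0.85118 = 3.0302 mg/L.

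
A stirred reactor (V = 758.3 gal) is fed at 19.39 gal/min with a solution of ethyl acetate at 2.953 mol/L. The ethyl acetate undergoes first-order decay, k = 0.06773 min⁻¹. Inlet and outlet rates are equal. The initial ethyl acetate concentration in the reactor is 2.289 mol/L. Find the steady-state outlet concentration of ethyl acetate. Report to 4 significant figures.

Species balance: V dC/dt = Q C_in − Q C − k V C.
Steady state (dC/dt = 0): C_ss = Q C_in/(Q + kV) = C_in/(1 + kV/Q).
C_ss = 19.39·2.953/(19.39 + 0.06773·758.3) = 57.2587/70.7497 = 0.809314 mol/L.

0.8093 mol/L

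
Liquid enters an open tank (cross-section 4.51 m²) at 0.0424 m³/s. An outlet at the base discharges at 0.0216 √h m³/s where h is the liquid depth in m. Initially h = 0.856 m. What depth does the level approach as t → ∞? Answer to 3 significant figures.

3.85 m

A dh/dt = Q_in − 0.0216 √h. Steady state requires inflow = outflow:
Q_in = 0.0216 √h_ss ⇒ √h_ss = 0.0424/0.0216 = 1.9630.
h_ss = 1.9630² = 3.8532 m. (Since h₀ = 0.856 m < h_ss, the level will rise toward this value.)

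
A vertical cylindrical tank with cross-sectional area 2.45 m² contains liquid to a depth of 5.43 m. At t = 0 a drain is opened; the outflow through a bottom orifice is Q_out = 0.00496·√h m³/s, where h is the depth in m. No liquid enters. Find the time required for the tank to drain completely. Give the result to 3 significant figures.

With no inflow, A dh/dt = −0.00496 √h.
This is separable: 2 d(√h)/dt = −0.00496/A, so √h = √h₀ − (0.00496/(2A)) t.
Set h = 0: 2√h₀ = (0.00496/A) t_empty ⇒ t_empty = 2A√h₀/0.00496.
t_empty = 2·2.45·√5.43/0.00496 = 4.9000·2.3302/0.00496 = 2302.0 s.

2300 s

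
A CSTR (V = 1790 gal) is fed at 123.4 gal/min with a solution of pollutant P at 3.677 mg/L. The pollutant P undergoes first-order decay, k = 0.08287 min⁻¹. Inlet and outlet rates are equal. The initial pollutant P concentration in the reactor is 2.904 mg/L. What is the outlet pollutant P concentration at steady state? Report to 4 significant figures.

Accumulation = in − out − consumed: V dC/dt = Q C_in − Q C − k V C.
At steady state: 0 = Q C_in − (Q + kV) C_ss, so C_ss = Q C_in/(Q + kV).
C_ss = 123.4·3.677/(123.4 + 0.08287·1790) = 453.742/271.737 = 1.66978 mg/L.

1.670 mg/L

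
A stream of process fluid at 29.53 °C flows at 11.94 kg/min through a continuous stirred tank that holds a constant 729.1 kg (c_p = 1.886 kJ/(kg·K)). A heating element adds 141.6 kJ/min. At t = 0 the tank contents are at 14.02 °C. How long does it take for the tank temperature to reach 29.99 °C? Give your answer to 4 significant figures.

80.55 min

Unsteady energy balance on the tank contents: M c_p dT/dt = ṁ c_p (T_in − T) + 141.6.
τ = M/ṁ = 61.0637 min; T_ss = T_in + Q̇/(ṁ c_p) = 35.8181 °C.
T(t) = T_ss + (T₀ − T_ss) e^(−t/τ). Set T = 29.99:
e^(−t/τ) = (29.99 − 35.8181)/(14.02 − 35.8181) = 0.267366
t = −61.0637 · ln(0.267366) = 80.5512 min.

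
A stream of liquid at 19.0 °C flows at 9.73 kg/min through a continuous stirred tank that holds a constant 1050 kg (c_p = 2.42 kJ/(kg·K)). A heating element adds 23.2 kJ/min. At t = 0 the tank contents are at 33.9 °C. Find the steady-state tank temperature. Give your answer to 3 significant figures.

20.0 °C

Heat balance on the well-mixed liquid: M c_p dT/dt = ṁ c_p (T_in − T) + 23.2.
At steady state dT/dt = 0 ⇒ T_ss = T_in + Q̇/(ṁ c_p) = 19.0 + 23.2/(9.73·2.42) = 19.985 °C.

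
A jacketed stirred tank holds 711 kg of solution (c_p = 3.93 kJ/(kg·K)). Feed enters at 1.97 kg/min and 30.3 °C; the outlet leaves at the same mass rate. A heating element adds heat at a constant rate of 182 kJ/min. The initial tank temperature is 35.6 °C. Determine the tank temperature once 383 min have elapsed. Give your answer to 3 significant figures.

M c_p dT/dt = ṁ c_p (T_in − T) + Q̇.
τ = M/ṁ = 360.91 min; T_ss = T_in + Q̇/(ṁ c_p) = 30.3 + 182/(1.97·3.93) = 53.808 °C.
This is linear first-order; T(t) = T_ss + (T₀ − T_ss) e^(−t/τ).
T(383) = 53.808 + (-18.208)·e^(−383/360.91) = 53.808 + (-18.208)·0.34604 = 47.507 °C.

47.5 °C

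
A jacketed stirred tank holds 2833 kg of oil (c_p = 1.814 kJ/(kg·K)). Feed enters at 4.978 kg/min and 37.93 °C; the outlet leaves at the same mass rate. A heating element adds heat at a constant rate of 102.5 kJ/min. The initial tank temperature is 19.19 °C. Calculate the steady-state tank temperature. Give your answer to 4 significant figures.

M c_p dT/dt = ṁ c_p (T_in − T) + Q̇.
At steady state dT/dt = 0 ⇒ T_ss = T_in + Q̇/(ṁ c_p) = 37.93 + 102.5/(4.978·1.814) = 49.2809 °C.

49.28 °C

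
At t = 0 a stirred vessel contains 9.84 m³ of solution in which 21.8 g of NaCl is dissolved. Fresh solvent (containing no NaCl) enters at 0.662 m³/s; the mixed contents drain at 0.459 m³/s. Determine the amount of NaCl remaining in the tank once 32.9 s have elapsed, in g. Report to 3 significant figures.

6.76 g

Let m(t) be the amount of NaCl. Volume: V(t) = V₀ + (Q_in − Q_out) t = 9.84 + 0.20300 t; V(32.9) = 16.519 m³.
No NaCl enters, so dm/dt = −Q_out · (m/V).
dm/m = −Q_out dt/(V₀ + 0.20300 t); integrating gives ln(m/m₀) = −(Q_out/(Q_in−Q_out)) ln(V/V₀).
m = m₀ (V₀/V)^(Q_out/(Q_in−Q_out)) = 21.8 × (9.84/16.519)^(2.2611) = 6.7570 g.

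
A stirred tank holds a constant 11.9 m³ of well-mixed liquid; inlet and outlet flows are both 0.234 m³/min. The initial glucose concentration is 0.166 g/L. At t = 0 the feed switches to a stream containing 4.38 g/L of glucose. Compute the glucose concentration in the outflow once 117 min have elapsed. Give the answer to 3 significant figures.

Mass balance on the solute (V constant): V dC/dt = Q(C_in − C).
Time constant τ = V/Q = 11.9/0.234 = 50.855 min.
C approaches C_in exponentially: C(t) = C_in + (C₀ − C_in) e^(−t/τ).
C(117) = 4.38 + (0.166 − 4.38)·e^(−117/50.855) = 4.38 + (-4.2140)·0.10019 = 3.9578 g/L.

3.96 g/L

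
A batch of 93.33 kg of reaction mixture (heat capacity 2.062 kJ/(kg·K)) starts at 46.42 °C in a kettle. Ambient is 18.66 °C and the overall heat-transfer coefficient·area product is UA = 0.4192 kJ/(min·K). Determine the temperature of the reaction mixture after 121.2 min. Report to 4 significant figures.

39.98 °C

Unsteady energy balance on the tank contents: M c_p dT/dt = −UA(T − T_amb).
dT/dt = (T_ss − T)/τ with T_ss = T_amb = 18.6600 °C, τ = M c_p/UA = 93.33·2.062/0.4192 = 459.080 min.
T approaches T_ss exponentially: T(t) = T_ss + (T₀ − T_ss) e^(−t/τ).
T(121.2) = 18.6600 + (27.7600)·0.767969 = 39.9788 °C.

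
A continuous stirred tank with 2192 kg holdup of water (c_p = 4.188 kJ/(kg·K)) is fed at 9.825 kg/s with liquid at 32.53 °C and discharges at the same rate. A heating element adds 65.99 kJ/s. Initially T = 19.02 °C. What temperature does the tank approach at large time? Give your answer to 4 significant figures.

First-law balance (no shaft work): M c_p dT/dt = ṁ c_p (T_in − T) + 65.99.
At steady state dT/dt = 0 ⇒ T_ss = T_in + Q̇/(ṁ c_p) = 32.53 + 65.99/(9.825·4.188) = 34.1338 °C.

34.13 °C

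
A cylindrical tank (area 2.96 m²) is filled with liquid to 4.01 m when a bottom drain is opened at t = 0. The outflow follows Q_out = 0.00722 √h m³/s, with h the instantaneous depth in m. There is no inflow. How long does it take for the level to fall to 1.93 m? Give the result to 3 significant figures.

With no inflow, A dh/dt = −0.00722 √h.
This is separable: 2 d(√h)/dt = −0.00722/A, so √h = √h₀ − (0.00722/(2A)) t.
t = 2A(√h₀ − √h)/0.00722 = 2·2.96·(√4.01 − √1.93)/0.00722
  = 5.9200 × (2.0025 − 1.3892) / 0.00722 = 502.83 s.

503 s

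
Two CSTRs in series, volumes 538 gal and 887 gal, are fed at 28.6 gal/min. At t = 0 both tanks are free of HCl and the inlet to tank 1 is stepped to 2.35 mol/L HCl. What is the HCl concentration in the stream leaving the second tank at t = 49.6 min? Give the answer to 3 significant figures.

1.40 mol/L

Species balance on tank i: dCᵢ/dt = (Cᵢ₋₁ − Cᵢ)/τᵢ with τᵢ = Vᵢ/Q.
τ₁ = 538/28.6 = 18.811 min; τ₂ = 887/28.6 = 31.014 min.
Tank 1: C₁ = C_in(1 − e^(−t/τ₁)). Tank 2 (τ₁ ≠ τ₂): C₂ = C_in[1 − (τ₁ e^(−t/τ₁) − τ₂ e^(−t/τ₂))/(τ₁ − τ₂)].
At t = 49.6: e^(−t/τ₁) = 0.071595, e^(−t/τ₂) = 0.20204.
C₂ = 2.35·[1 − (18.811·0.071595 − 31.014·0.20204)/(-12.203)] = 2.35·0.59687 = 1.4026 mol/L.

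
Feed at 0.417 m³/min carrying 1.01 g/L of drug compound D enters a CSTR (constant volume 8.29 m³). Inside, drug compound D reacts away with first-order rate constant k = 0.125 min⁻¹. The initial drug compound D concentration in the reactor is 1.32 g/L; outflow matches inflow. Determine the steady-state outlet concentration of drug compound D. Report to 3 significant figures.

V dC/dt = Q(C_in − C) − k V C.
At steady state: 0 = Q C_in − (Q + kV) C_ss, so C_ss = Q C_in/(Q + kV).
C_ss = 0.417·1.01/(0.417 + 0.125·8.29) = 0.42117/1.4532 = 0.28981 g/L.

0.290 g/L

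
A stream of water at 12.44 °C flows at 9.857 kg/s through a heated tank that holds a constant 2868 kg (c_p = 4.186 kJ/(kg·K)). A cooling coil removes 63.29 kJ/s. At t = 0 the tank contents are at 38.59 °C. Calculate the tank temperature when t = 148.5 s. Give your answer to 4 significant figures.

M c_p dT/dt = ṁ c_p (T_in − T) − Q̇.
Rearrange: dT/dt = (T_ss − T)/τ with τ = M/ṁ = 290.961 s and T_ss = T_in − Q̇/(ṁ c_p) = 10.9061 °C.
T approaches T_ss exponentially: T(t) = T_ss + (T₀ − T_ss) e^(−t/τ).
T(148.5) = 10.9061 + (27.6839)·e^(−148.5/290.961) = 10.9061 + (27.6839)·0.600269 = 27.5239 °C.

27.52 °C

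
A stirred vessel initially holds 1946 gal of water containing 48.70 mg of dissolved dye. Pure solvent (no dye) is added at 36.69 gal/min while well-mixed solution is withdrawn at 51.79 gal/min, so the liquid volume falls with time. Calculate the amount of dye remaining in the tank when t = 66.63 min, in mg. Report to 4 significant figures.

Total volume: dV/dt = Q_in − Q_out = -15.1000 gal/min, so V(t) = 1946 − 15.1000 t and V(66.63) = 939.887 gal.
Solute balance: dm/dt = 0 − Q_out C = −Q_out m/V(t).
dm/m = −Q_out dt/(V₀ − 15.1000 t); integrating gives ln(m/m₀) = −(Q_out/(Q_in−Q_out)) ln(V/V₀).
m = m₀ (V₀/V)^(Q_out/(Q_in−Q_out)) = 48.70 × (1946/939.887)^(-3.42980) = 4.01311 mg.

4.013 mg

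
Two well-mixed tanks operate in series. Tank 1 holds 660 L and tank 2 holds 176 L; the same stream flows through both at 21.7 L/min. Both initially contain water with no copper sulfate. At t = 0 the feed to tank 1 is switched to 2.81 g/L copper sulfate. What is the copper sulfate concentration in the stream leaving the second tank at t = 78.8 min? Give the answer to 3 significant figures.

2.52 g/L

Species balance on tank i: dCᵢ/dt = (Cᵢ₋₁ − Cᵢ)/τᵢ with τᵢ = Vᵢ/Q.
τ₁ = 660/21.7 = 30.415 min; τ₂ = 176/21.7 = 8.1106 min.
Solving the cascade with C₁(0)=C₂(0)=0 gives C₂(t) = C_in[1 − (τ₁ e^(−t/τ₁) − τ₂ e^(−t/τ₂))/(τ₁ − τ₂)].
At t = 78.8: e^(−t/τ₁) = 0.074956, e^(−t/τ₂) = 6.0330e-05.
C₂ = 2.81·[1 − (30.415·0.074956 − 8.1106·6.0330e-05)/(22.304)] = 2.81·0.89781 = 2.5228 g/L.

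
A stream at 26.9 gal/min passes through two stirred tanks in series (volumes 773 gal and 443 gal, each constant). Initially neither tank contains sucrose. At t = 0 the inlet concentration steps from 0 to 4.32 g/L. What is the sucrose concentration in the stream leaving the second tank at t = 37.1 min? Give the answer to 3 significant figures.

2.15 g/L

Species balance on tank i: dCᵢ/dt = (Cᵢ₋₁ − Cᵢ)/τᵢ with τᵢ = Vᵢ/Q.
τ₁ = 773/26.9 = 28.736 min; τ₂ = 443/26.9 = 16.468 min.
Tank 1: C₁ = C_in(1 − e^(−t/τ₁)). Tank 2 (τ₁ ≠ τ₂): C₂ = C_in[1 − (τ₁ e^(−t/τ₁) − τ₂ e^(−t/τ₂))/(τ₁ − τ₂)].
At t = 37.1: e^(−t/τ₁) = 0.27498, e^(−t/τ₂) = 0.10510.
C₂ = 4.32·[1 − (28.736·0.27498 − 16.468·0.10510)/(12.268)] = 4.32·0.49698 = 2.1469 g/L.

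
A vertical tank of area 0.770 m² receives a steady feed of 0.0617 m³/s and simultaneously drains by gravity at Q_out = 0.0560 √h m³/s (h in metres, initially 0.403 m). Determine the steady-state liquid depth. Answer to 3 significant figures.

1.21 m

A dh/dt = Q_in − 0.0560 √h. Steady state requires inflow = outflow:
Q_in = 0.0560 √h_ss ⇒ √h_ss = 0.0617/0.0560 = 1.1018.
h_ss = 1.1018² = 1.2139 m. (Since h₀ = 0.403 m < h_ss, the level will rise toward this value.)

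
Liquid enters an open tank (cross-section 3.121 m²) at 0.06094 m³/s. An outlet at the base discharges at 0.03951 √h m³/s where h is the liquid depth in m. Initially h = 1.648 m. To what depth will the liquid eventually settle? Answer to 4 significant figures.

2.379 m

Level balance: A dh/dt = 0.06094 − 0.03951 √h. Setting dh/dt = 0:
Q_in = 0.03951 √h_ss ⇒ √h_ss = 0.06094/0.03951 = 1.54239.
h_ss = 1.54239² = 2.37898 m. (Since h₀ = 1.648 m < h_ss, the level will rise toward this value.)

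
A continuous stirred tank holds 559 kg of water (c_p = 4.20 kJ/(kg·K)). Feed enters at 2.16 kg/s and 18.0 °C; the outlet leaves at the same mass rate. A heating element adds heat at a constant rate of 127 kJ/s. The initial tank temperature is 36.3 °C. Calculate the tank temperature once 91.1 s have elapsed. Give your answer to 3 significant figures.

First-law balance (no shaft work): M c_p dT/dt = ṁ c_p (T_in − T) + 127.
τ = M/ṁ = 258.80 s; T_ss = T_in + Q̇/(ṁ c_p) = 18.0 + 127/(2.16·4.20) = 31.999 °C.
Solution: T(t) = T_ss + (T₀ − T_ss) e^(−t/τ).
T(91.1) = 31.999 + (4.3009)·e^(−91.1/258.80) = 31.999 + (4.3009)·0.70327 = 35.024 °C.

35.0 °C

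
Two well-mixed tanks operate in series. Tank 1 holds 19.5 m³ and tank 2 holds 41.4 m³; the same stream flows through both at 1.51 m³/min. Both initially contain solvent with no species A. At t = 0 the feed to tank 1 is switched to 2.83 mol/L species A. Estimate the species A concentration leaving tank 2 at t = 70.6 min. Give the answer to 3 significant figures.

2.43 mol/L

Each tank obeys Vᵢ dCᵢ/dt = Q(Cᵢ₋₁ − Cᵢ), so τᵢ = Vᵢ/Q.
τ₁ = 19.5/1.51 = 12.914 min; τ₂ = 41.4/1.51 = 27.417 min.
Solving the cascade with C₁(0)=C₂(0)=0 gives C₂(t) = C_in[1 − (τ₁ e^(−t/τ₁) − τ₂ e^(−t/τ₂))/(τ₁ − τ₂)].
At t = 70.6: e^(−t/τ₁) = 0.0042240, e^(−t/τ₂) = 0.076152.
C₂ = 2.83·[1 − (12.914·0.0042240 − 27.417·0.076152)/(-14.503)] = 2.83·0.85980 = 2.4332 mol/L.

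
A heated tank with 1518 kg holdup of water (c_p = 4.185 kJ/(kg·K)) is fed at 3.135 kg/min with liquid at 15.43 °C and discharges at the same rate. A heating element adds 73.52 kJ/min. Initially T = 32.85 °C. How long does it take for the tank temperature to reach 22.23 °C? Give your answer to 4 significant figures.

M c_p dT/dt = ṁ c_p (T_in − T) + Q̇.
τ = M/ṁ = 484.211 min; T_ss = T_in + Q̇/(ṁ c_p) = 21.0337 °C.
T(t) = T_ss + (T₀ − T_ss) e^(−t/τ). Set T = 22.23:
e^(−t/τ) = (22.23 − 21.0337)/(32.85 − 21.0337) = 0.101244
t = −484.211 · ln(0.101244) = 1108.95 min.

1109 min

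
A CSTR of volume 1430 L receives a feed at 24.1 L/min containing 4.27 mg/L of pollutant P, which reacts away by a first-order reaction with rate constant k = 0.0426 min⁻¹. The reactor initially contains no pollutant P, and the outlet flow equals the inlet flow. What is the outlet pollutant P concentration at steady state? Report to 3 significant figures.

V dC/dt = Q(C_in − C) − k V C.
Steady state (dC/dt = 0): C_ss = Q C_in/(Q + kV) = C_in/(1 + kV/Q).
C_ss = 24.1·4.27/(24.1 + 0.0426·1430) = 102.91/85.018 = 1.2104 mg/L.

1.21 mg/L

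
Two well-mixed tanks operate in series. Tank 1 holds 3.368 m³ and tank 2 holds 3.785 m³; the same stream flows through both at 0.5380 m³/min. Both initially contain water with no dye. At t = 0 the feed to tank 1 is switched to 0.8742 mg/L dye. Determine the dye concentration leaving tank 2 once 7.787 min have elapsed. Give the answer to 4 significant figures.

Time constants: τᵢ = Vᵢ/Q for each well-mixed tank.
τ₁ = 3.368/0.5380 = 6.26022 min; τ₂ = 3.785/0.5380 = 7.03532 min.
Tank 1: C₁ = C_in(1 − e^(−t/τ₁)). Tank 2 (τ₁ ≠ τ₂): C₂ = C_in[1 − (τ₁ e^(−t/τ₁) − τ₂ e^(−t/τ₂))/(τ₁ − τ₂)].
At t = 7.787: e^(−t/τ₁) = 0.288262, e^(−t/τ₂) = 0.330601.
C₂ = 0.8742·[1 − (6.26022·0.288262 − 7.03532·0.330601)/(-0.775093)] = 0.8742·0.327442 = 0.286250 mg/L.

0.2862 mg/L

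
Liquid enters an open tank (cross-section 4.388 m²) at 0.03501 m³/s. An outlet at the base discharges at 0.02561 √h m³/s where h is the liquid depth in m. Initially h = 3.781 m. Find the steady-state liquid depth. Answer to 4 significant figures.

1.869 m

A dh/dt = Q_in − 0.02561 √h. Steady state requires inflow = outflow:
Q_in = 0.02561 √h_ss ⇒ √h_ss = 0.03501/0.02561 = 1.36704.
h_ss = 1.36704² = 1.86881 m. (Since h₀ = 3.781 m > h_ss, the level will fall toward this value.)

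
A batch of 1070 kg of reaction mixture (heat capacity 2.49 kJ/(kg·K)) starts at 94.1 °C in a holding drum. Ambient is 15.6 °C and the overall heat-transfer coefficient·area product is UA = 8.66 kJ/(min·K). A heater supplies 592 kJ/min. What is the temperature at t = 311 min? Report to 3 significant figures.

Lumped-capacitance energy balance: M c_p dT/dt = UA(T_amb − T) + Q̇.
dT/dt = (T_ss − T)/τ with T_ss = T_amb + Q̇/UA = 15.6 + 592/8.66 = 83.960 °C, τ = M c_p/UA = 1070·2.49/8.66 = 307.66 min.
This is linear first-order; T(t) = T_ss + (T₀ − T_ss) e^(−t/τ).
T(311) = 83.960 + (10.140)·0.36390 = 87.650 °C.

87.7 °C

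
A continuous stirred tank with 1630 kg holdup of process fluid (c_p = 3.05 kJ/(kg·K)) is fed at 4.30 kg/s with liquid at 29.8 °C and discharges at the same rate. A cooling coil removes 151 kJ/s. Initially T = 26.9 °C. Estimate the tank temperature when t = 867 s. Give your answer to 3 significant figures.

First-law balance (no shaft work): M c_p dT/dt = ṁ c_p (T_in − T) − 151.
Rearrange: dT/dt = (T_ss − T)/τ with τ = M/ṁ = 379.07 s and T_ss = T_in − Q̇/(ṁ c_p) = 18.286 °C.
Solution: T(t) = T_ss + (T₀ − T_ss) e^(−t/τ).
T(867) = 18.286 + (8.6135)·e^(−867/379.07) = 18.286 + (8.6135)·0.10155 = 19.161 °C.

19.2 °C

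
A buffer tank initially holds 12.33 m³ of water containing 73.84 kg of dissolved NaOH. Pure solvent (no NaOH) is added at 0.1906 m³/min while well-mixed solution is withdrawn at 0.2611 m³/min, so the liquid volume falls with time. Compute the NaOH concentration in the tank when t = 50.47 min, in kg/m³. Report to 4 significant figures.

Let m(t) be the amount of NaOH. Volume: V(t) = V₀ + (Q_in − Q_out) t = 12.33 − 0.0705000 t; V(50.47) = 8.77187 m³.
No NaOH enters, so dm/dt = −Q_out · (m/V).
Separate: dm/m = −Q_out dt/V(t) ⇒ ln(m/m₀) = −(Q_out/(Q_in−Q_out)) ln(V/V₀).
m = m₀ (V₀/V)^(Q_out/(Q_in−Q_out)) = 73.84 × (12.33/8.77187)^(-3.70355) = 20.9240 kg.
C = m/V = 20.9240/8.77187 = 2.38535 kg/m³.

2.385 kg/m³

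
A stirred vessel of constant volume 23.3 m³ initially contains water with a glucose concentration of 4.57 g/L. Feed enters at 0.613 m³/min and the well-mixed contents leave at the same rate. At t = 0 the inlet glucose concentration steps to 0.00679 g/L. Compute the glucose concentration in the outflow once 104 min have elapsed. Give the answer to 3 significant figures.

0.303 g/L

Species balance on the tank: V dC/dt = Q(C_in − C).
Rewrite as dC/dt + C/τ = C_in/τ, τ = V/Q = 38.010 min.
C approaches C_in exponentially: C(t) = C_in + (C₀ − C_in) e^(−t/τ).
C(104) = 0.00679 + (4.57 − 0.00679)·e^(−104/38.010) = 0.00679 + (4.5632)·0.064820 = 0.30258 g/L.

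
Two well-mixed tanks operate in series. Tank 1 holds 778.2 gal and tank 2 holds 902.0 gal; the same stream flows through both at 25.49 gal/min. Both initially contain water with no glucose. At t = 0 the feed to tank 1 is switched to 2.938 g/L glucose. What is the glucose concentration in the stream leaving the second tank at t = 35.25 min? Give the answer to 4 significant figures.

0.8535 g/L

Time constants: τᵢ = Vᵢ/Q for each well-mixed tank.
τ₁ = 778.2/25.49 = 30.5296 min; τ₂ = 902.0/25.49 = 35.3864 min.
Tank 1: C₁ = C_in(1 − e^(−t/τ₁)). Tank 2 (τ₁ ≠ τ₂): C₂ = C_in[1 − (τ₁ e^(−t/τ₁) − τ₂ e^(−t/τ₂))/(τ₁ − τ₂)].
At t = 35.25: e^(−t/τ₁) = 0.315178, e^(−t/τ₂) = 0.369300.
C₂ = 2.938·[1 − (30.5296·0.315178 − 35.3864·0.369300)/(-4.85681)] = 2.938·0.290491 = 0.853463 g/L.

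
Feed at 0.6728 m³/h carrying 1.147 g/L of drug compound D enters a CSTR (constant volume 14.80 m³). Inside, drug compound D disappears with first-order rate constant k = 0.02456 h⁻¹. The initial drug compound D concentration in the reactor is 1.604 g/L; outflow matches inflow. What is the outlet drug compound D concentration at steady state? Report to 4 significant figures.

Species balance: V dC/dt = Q C_in − Q C − k V C.
At steady state: 0 = Q C_in − (Q + kV) C_ss, so C_ss = Q C_in/(Q + kV).
C_ss = 0.6728·1.147/(0.6728 + 0.02456·14.80) = 0.771702/1.03629 = 0.744679 g/L.

0.7447 g/L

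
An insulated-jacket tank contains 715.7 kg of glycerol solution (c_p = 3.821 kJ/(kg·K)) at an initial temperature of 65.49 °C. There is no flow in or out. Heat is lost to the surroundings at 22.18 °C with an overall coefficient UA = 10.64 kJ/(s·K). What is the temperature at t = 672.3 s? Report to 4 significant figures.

First-law balance (no shaft work): M c_p dT/dt = −UA(T − T_amb).
dT/dt = (T_ss − T)/τ with T_ss = T_amb = 22.1800 °C, τ = M c_p/UA = 715.7·3.821/10.64 = 257.020 s.
This is linear first-order; T(t) = T_ss + (T₀ − T_ss) e^(−t/τ).
T(672.3) = 22.1800 + (43.3100)·0.0731127 = 25.3465 °C.

25.35 °C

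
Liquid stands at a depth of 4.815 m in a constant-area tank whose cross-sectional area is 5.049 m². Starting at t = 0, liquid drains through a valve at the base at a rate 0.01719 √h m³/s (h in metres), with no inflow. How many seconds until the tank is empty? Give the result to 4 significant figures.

With no inflow, A dh/dt = −0.01719 √h.
This is separable: 2 d(√h)/dt = −0.01719/A, so √h = √h₀ − (0.01719/(2A)) t.
Tank is empty when √h = 0: t_empty = 2A√h₀/0.01719.
t_empty = 2·5.049·√4.815/0.01719 = 10.0980·2.19431/0.01719 = 1289.01 s.

1289 s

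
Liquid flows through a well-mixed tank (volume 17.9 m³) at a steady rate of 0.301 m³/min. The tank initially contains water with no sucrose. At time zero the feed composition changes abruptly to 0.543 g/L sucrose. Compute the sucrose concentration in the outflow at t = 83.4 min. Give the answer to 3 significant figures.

Accumulation = in − out for the solute gives V dC/dt = Q(C_in − C).
So dC/dt = (C_in − C)/τ with τ = V/Q = 17.9/0.301 = 59.468 min.
Integrating: C(t) = C_in + (C₀ − C_in) e^(−t/τ).
C(83.4) = 0.543 + (0 − 0.543)·e^(−83.4/59.468) = 0.543 + (-0.54300)·0.24600 = 0.40942 g/L.

0.409 g/L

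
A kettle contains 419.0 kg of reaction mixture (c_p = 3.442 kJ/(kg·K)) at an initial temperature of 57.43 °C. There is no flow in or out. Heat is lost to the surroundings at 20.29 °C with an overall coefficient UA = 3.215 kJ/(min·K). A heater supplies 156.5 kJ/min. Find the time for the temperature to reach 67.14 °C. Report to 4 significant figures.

826.5 min

Lumped-capacitance energy balance: M c_p dT/dt = UA(T_amb − T) + Q̇.
τ = M c_p/UA = 448.584 min; T_ss = T_amb + Q̇/UA = 20.29 + 156.5/3.215 = 68.9681 °C.
T(t) = T_ss + (T₀ − T_ss)e^(−t/τ); set T = 67.14:
t = −τ ln[(T − T_ss)/(T₀ − T_ss)] = −448.584 · ln(0.158438) = 826.467 min.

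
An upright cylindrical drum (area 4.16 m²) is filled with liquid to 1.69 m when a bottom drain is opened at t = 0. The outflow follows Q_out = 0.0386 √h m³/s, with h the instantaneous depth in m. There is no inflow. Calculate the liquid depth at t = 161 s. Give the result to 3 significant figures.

A dh/dt = −Q_out = −0.0386 √h.
This is separable: 2 d(√h)/dt = −0.0386/A, so √h = √h₀ − (0.0386/(2A)) t.
√h = √1.69 − 0.0386·161/(2·4.16) = 1.3000 − 0.74695 = 0.55305.
h = 0.55305² = 0.30587 m.

0.306 m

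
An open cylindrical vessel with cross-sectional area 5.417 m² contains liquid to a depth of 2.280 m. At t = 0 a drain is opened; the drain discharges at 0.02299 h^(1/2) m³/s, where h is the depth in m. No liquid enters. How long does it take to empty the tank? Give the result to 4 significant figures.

711.6 s

With no inflow, A dh/dt = −0.02299 √h.
Separate and integrate: 2(√h − √h₀) = −(0.02299/A) t.
Tank is empty when √h = 0: t_empty = 2A√h₀/0.02299.
t_empty = 2·5.417·√2.280/0.02299 = 10.8340·1.50997/0.02299 = 711.569 s.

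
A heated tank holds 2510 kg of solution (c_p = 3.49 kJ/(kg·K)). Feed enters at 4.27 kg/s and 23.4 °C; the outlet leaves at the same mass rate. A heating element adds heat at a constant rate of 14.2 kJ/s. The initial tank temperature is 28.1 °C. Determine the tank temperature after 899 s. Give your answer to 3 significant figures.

25.2 °C

Energy balance: M c_p dT/dt = ṁ c_p (T_in − T) + 14.2.
Rearrange: dT/dt = (T_ss − T)/τ with τ = M/ṁ = 587.82 s and T_ss = T_in + Q̇/(ṁ c_p) = 24.353 °C.
Solution: T(t) = T_ss + (T₀ − T_ss) e^(−t/τ).
T(899) = 24.353 + (3.7471)·e^(−899/587.82) = 24.353 + (3.7471)·0.21667 = 25.165 °C.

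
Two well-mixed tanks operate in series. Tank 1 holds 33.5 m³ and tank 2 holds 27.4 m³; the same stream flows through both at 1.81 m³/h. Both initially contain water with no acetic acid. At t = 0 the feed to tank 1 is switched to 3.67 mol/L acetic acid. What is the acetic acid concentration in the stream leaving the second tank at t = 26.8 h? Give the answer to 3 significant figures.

1.74 mol/L

Time constants: τᵢ = Vᵢ/Q for each well-mixed tank.
τ₁ = 33.5/1.81 = 18.508 h; τ₂ = 27.4/1.81 = 15.138 h.
Tank 1: C₁ = C_in(1 − e^(−t/τ₁)). Tank 2 (τ₁ ≠ τ₂): C₂ = C_in[1 − (τ₁ e^(−t/τ₁) − τ₂ e^(−t/τ₂))/(τ₁ − τ₂)].
At t = 26.8: e^(−t/τ₁) = 0.23504, e^(−t/τ₂) = 0.17027.
C₂ = 3.67·[1 − (18.508·0.23504 − 15.138·0.17027)/(3.3702)] = 3.67·0.47403 = 1.7397 mol/L.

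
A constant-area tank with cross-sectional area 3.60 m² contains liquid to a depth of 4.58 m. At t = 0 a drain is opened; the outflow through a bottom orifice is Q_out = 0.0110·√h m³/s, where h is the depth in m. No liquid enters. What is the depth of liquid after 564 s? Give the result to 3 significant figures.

1.63 m

A dh/dt = −Q_out = −0.0110 √h.
Separate and integrate: 2(√h − √h₀) = −(0.0110/A) t.
√h = √4.58 − 0.0110·564/(2·3.60) = 2.1401 − 0.86167 = 1.2784.
h = 1.2784² = 1.6344 m.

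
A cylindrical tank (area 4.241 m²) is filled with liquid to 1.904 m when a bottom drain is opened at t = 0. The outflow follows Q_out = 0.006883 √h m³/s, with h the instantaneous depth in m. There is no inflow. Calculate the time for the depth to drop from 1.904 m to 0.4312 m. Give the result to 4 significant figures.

891.2 s

With no inflow, A dh/dt = −0.006883 √h.
Separate and integrate: 2(√h − √h₀) = −(0.006883/A) t.
t = 2A(√h₀ − √h)/0.006883 = 2·4.241·(√1.904 − √0.4312)/0.006883
  = 8.48200 × (1.37986 − 0.656658) / 0.006883 = 891.204 s.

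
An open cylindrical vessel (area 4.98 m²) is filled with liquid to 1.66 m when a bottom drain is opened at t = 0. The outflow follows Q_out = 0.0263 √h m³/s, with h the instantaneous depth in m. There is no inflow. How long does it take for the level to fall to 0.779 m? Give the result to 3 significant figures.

154 s

With no inflow, A dh/dt = −0.0263 √h.
This is separable: 2 d(√h)/dt = −0.0263/A, so √h = √h₀ − (0.0263/(2A)) t.
t = 2A(√h₀ − √h)/0.0263 = 2·4.98·(√1.66 − √0.779)/0.0263
  = 9.9600 × (1.2884 − 0.88261) / 0.0263 = 153.68 s.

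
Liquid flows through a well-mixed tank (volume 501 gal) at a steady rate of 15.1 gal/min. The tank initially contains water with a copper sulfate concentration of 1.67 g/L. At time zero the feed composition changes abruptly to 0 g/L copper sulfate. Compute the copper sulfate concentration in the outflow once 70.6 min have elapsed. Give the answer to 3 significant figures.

0.199 g/L

Transient balance on the dissolved component: V dC/dt = Q(C_in − C).
Time constant τ = V/Q = 501/15.1 = 33.179 min.
C approaches C_in exponentially: C(t) = C_in + (C₀ − C_in) e^(−t/τ).
C(70.6) = 0 + (1.67 − 0)·e^(−70.6/33.179) = 0 + (1.6700)·0.11909 = 0.19888 g/L.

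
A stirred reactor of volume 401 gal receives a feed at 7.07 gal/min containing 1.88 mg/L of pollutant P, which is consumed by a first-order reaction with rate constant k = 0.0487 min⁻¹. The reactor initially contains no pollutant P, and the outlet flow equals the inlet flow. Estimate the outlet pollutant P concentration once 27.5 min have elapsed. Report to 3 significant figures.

0.419 mg/L

Species balance: V dC/dt = Q C_in − Q C − k V C.
dC/dt = (Q/V) C_in − (Q/V + k) C; effective rate a = Q/V + k = 0.017631 + 0.0487 = 0.066331 min⁻¹.
C_ss = Q C_in/(Q + kV) = 0.49971 mg/L; C(t) = C_ss + (C₀ − C_ss) e^(−a t).
C(27.5) = 0.49971 + (-0.49971)·e^(−0.066331·27.5) = 0.49971 + (-0.49971)·0.16136 = 0.41907 mg/L.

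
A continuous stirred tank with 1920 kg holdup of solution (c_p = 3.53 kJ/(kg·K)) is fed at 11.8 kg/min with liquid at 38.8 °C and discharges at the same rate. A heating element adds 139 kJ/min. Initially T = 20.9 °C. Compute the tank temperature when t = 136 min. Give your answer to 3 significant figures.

M c_p dT/dt = ṁ c_p (T_in − T) + Q̇.
Rearrange: dT/dt = (T_ss − T)/τ with τ = M/ṁ = 162.71 min and T_ss = T_in + Q̇/(ṁ c_p) = 42.137 °C.
Integrating: T(t) = T_ss + (T₀ − T_ss) e^(−t/τ).
T(136) = 42.137 + (-21.237)·e^(−136/162.71) = 42.137 + (-21.237)·0.43351 = 32.930 °C.

32.9 °C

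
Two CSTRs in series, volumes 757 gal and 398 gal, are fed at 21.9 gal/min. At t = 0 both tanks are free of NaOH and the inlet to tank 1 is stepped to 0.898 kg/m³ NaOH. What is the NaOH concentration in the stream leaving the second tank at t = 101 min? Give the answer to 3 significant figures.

Time constants: τᵢ = Vᵢ/Q for each well-mixed tank.
τ₁ = 757/21.9 = 34.566 min; τ₂ = 398/21.9 = 18.174 min.
Solving the cascade with C₁(0)=C₂(0)=0 gives C₂(t) = C_in[1 − (τ₁ e^(−t/τ₁) − τ₂ e^(−t/τ₂))/(τ₁ − τ₂)].
At t = 101: e^(−t/τ₁) = 0.053830, e^(−t/τ₂) = 0.0038583.
C₂ = 0.898·[1 − (34.566·0.053830 − 18.174·0.0038583)/(16.393)] = 0.898·0.89077 = 0.79991 kg/m³.

0.800 kg/m³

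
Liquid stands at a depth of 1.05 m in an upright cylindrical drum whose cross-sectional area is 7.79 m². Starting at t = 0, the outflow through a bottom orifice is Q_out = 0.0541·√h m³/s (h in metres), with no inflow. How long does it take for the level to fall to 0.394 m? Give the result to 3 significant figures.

Volume balance on the tank: A dh/dt = −0.0541 √h.
∫ h^(−1/2) dh = −(0.0541/A) ∫ dt, giving 2√h = 2√h₀ − (0.0541/A) t.
t = 2A(√h₀ − √h)/0.0541 = 2·7.79·(√1.05 − √0.394)/0.0541
  = 15.580 × (1.0247 − 0.62769) / 0.0541 = 114.33 s.

114 s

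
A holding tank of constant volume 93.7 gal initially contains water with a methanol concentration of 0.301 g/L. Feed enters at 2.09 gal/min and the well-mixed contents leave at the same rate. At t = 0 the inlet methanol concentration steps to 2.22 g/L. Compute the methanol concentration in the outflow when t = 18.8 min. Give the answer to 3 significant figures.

0.958 g/L

Species balance on the tank: V dC/dt = Q(C_in − C).
Rewrite as dC/dt + C/τ = C_in/τ, τ = V/Q = 44.833 min.
Solution: C(t) = C_in + (C₀ − C_in) e^(−t/τ).
C(18.8) = 2.22 + (0.301 − 2.22)·e^(−18.8/44.833) = 2.22 + (-1.9190)·0.65748 = 0.95829 g/L.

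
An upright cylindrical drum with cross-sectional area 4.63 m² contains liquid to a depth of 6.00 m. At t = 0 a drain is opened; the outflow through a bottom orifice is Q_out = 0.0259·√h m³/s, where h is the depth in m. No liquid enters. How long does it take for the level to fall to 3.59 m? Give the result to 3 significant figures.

Unsteady balance on liquid volume: A dh/dt = −0.0259 √h.
Separate and integrate: 2(√h − √h₀) = −(0.0259/A) t.
t = 2A(√h₀ − √h)/0.0259 = 2·4.63·(√6.00 − √3.59)/0.0259
  = 9.2600 × (2.4495 − 1.8947) / 0.0259 = 198.34 s.

198 s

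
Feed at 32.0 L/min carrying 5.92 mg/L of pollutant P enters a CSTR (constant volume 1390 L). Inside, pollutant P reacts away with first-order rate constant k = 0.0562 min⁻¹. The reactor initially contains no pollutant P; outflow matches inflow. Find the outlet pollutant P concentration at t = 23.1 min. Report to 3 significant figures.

Species balance: V dC/dt = Q C_in − Q C − k V C.
dC/dt = (Q/V) C_in − (Q/V + k) C; effective rate a = Q/V + k = 0.023022 + 0.0562 = 0.079222 min⁻¹.
C_ss = Q C_in/(Q + kV) = 1.7203 mg/L; C(t) = C_ss + (C₀ − C_ss) e^(−a t).
C(23.1) = 1.7203 + (-1.7203)·e^(−0.079222·23.1) = 1.7203 + (-1.7203)·0.16041 = 1.4444 mg/L.

1.44 mg/L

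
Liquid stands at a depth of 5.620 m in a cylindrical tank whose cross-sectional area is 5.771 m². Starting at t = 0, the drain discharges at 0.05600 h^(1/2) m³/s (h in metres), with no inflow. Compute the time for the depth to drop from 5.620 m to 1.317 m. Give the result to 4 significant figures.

252.1 s

Unsteady balance on liquid volume: A dh/dt = −0.05600 √h.
Separate and integrate: 2(√h − √h₀) = −(0.05600/A) t.
t = 2A(√h₀ − √h)/0.05600 = 2·5.771·(√5.620 − √1.317)/0.05600
  = 11.5420 × (2.37065 − 1.14761) / 0.05600 = 252.079 s.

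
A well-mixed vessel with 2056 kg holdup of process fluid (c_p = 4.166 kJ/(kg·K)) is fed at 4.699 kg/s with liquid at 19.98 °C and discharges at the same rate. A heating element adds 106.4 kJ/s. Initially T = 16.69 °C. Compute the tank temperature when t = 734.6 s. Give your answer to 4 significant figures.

M c_p dT/dt = ṁ c_p (T_in − T) + Q̇.
τ = M/ṁ = 437.540 s; T_ss = T_in + Q̇/(ṁ c_p) = 19.98 + 106.4/(4.699·4.166) = 25.4152 °C.
T approaches T_ss exponentially: T(t) = T_ss + (T₀ − T_ss) e^(−t/τ).
T(734.6) = 25.4152 + (-8.72522)·e^(−734.6/437.540) = 25.4152 + (-8.72522)·0.186573 = 23.7873 °C.

23.79 °C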